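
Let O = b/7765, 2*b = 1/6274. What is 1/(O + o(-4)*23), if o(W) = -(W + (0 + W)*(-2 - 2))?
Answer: -97435220/26892120719 ≈ -0.0036232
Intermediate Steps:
b = 1/12548 (b = (1/2)/6274 = (1/2)*(1/6274) = 1/12548 ≈ 7.9694e-5)
o(W) = 3*W (o(W) = -(W + W*(-4)) = -(W - 4*W) = -(-3)*W = 3*W)
O = 1/97435220 (O = (1/12548)/7765 = (1/12548)*(1/7765) = 1/97435220 ≈ 1.0263e-8)
1/(O + o(-4)*23) = 1/(1/97435220 + (3*(-4))*23) = 1/(1/97435220 - 12*23) = 1/(1/97435220 - 276) = 1/(-26892120719/97435220) = -97435220/26892120719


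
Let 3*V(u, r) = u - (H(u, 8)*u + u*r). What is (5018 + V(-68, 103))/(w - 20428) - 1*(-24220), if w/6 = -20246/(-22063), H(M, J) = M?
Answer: 16369433886011/675872232 ≈ 24220.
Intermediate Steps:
w = 121476/22063 (w = 6*(-20246/(-22063)) = 6*(-20246*(-1/22063)) = 6*(20246/22063) = 121476/22063 ≈ 5.5059)
V(u, r) = -u²/3 + u/3 - r*u/3 (V(u, r) = (u - (u*u + u*r))/3 = (u - (u² + r*u))/3 = (u + (-u² - r*u))/3 = (u - u² - r*u)/3 = -u²/3 + u/3 - r*u/3)
(5018 + V(-68, 103))/(w - 20428) - 1*(-24220) = (5018 + (⅓)*(-68)*(1 - 1*103 - 1*(-68)))/(121476/22063 - 20428) - 1*(-24220) = (5018 + (⅓)*(-68)*(1 - 103 + 68))/(-450581488/22063) + 24220 = (5018 + (⅓)*(-68)*(-34))*(-22063/450581488) + 24220 = (5018 + 2312/3)*(-22063/450581488) + 24220 = (17366/3)*(-22063/450581488) + 24220 = -191573029/675872232 + 24220 = 16369433886011/675872232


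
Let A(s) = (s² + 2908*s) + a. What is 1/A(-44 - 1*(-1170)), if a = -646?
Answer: 1/4541638 ≈ 2.2018e-7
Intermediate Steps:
A(s) = -646 + s² + 2908*s (A(s) = (s² + 2908*s) - 646 = -646 + s² + 2908*s)
1/A(-44 - 1*(-1170)) = 1/(-646 + (-44 - 1*(-1170))² + 2908*(-44 - 1*(-1170))) = 1/(-646 + (-44 + 1170)² + 2908*(-44 + 1170)) = 1/(-646 + 1126² + 2908*1126) = 1/(-646 + 1267876 + 3274408) = 1/4541638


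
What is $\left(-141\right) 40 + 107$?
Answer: $-5533$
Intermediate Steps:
$\left(-141\right) 40 + 107 = -5640 + 107 = -5533$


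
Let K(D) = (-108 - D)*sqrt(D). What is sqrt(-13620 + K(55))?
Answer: sqrt(-13620 - 163*sqrt(55)) ≈ 121.77*I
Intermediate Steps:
K(D) = sqrt(D)*(-108 - D)
sqrt(-13620 + K(55)) = sqrt(-13620 + sqrt(55)*(-108 - 1*55)) = sqrt(-13620 + sqrt(55)*(-108 - 55)) = sqrt(-13620 + sqrt(55)*(-163)) = sqrt(-13620 - 163*sqrt(55))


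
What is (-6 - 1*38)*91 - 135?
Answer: -4139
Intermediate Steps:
(-6 - 1*38)*91 - 135 = (-6 - 38)*91 - 135 = -44*91 - 135 = -4004 - 135 = -4139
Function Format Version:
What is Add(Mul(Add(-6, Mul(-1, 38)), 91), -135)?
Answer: -4139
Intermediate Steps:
Add(Mul(Add(-6, Mul(-1, 38)), 91), -135) = Add(Mul(Add(-6, -38), 91), -135) = Add(Mul(-44, 91), -135) = Add(-4004, -135) = -4139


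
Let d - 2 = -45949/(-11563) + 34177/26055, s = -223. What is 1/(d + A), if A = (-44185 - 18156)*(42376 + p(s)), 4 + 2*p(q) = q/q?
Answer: -602547930/1591732005252381133 ≈ -3.7855e-10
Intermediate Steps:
p(q) = -3/2 (p(q) = -2 + (q/q)/2 = -2 + (1/2)*1 = -2 + 1/2 = -3/2)
d = 2194937776/301273965 (d = 2 + (-45949/(-11563) + 34177/26055) = 2 + (-45949*(-1/11563) + 34177*(1/26055)) = 2 + (45949/11563 + 34177/26055) = 2 + 1592389846/301273965 = 2194937776/301273965 ≈ 7.2855)
A = -5283337409/2 (A = (-44185 - 18156)*(42376 - 3/2) = -62341*84749/2 = -5283337409/2 ≈ -2.6417e+9)
1/(d + A) = 1/(2194937776/301273965 - 5283337409/2) = 1/(-1591732005252381133/602547930) = -602547930/1591732005252381133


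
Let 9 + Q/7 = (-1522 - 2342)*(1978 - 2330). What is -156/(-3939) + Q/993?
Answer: 320536035/33431 ≈ 9588.0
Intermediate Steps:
Q = 9520833 (Q = -63 + 7*((-1522 - 2342)*(1978 - 2330)) = -63 + 7*(-3864*(-352)) = -63 + 7*1360128 = -63 + 9520896 = 9520833)
-156/(-3939) + Q/993 = -156/(-3939) + 9520833/993 = -156*(-1/3939) + 9520833*(1/993) = 4/101 + 3173611/331 = 320536035/33431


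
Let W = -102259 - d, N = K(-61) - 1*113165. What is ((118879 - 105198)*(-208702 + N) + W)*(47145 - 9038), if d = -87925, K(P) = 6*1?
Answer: -167800160880225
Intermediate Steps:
K(P) = 6
N = -113159 (N = 6 - 1*113165 = 6 - 113165 = -113159)
W = -14334 (W = -102259 - 1*(-87925) = -102259 + 87925 = -14334)
((118879 - 105198)*(-208702 + N) + W)*(47145 - 9038) = ((118879 - 105198)*(-208702 - 113159) - 14334)*(47145 - 9038) = (13681*(-321861) - 14334)*38107 = (-4403380341 - 14334)*38107 = -4403394675*38107 = -167800160880225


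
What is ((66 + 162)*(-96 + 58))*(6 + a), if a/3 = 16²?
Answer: -6705936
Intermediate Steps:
a = 768 (a = 3*16² = 3*256 = 768)
((66 + 162)*(-96 + 58))*(6 + a) = ((66 + 162)*(-96 + 58))*(6 + 768) = (228*(-38))*774 = -8664*774 = -6705936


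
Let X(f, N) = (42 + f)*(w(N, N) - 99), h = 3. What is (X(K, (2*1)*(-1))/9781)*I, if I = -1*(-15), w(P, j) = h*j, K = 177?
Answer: -344925/9781 ≈ -35.265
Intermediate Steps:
w(P, j) = 3*j
X(f, N) = (-99 + 3*N)*(42 + f) (X(f, N) = (42 + f)*(3*N - 99) = (42 + f)*(-99 + 3*N) = (-99 + 3*N)*(42 + f))
I = 15
(X(K, (2*1)*(-1))/9781)*I = ((-4158 - 99*177 + 126*((2*1)*(-1)) + 3*((2*1)*(-1))*177)/9781)*15 = ((-4158 - 17523 + 126*(2*(-1)) + 3*(2*(-1))*177)*(1/9781))*15 = ((-4158 - 17523 + 126*(-2) + 3*(-2)*177)*(1/9781))*15 = ((-4158 - 17523 - 252 - 1062)*(1/9781))*15 = -22995*1/9781*15 = -22995/9781*15 = -344925/9781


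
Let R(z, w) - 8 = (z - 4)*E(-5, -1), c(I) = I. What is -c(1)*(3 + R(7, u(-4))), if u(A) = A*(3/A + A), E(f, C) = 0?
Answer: -11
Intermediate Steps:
u(A) = A*(A + 3/A)
R(z, w) = 8 (R(z, w) = 8 + (z - 4)*0 = 8 + (-4 + z)*0 = 8 + 0 = 8)
-c(1)*(3 + R(7, u(-4))) = -(3 + 8) = -11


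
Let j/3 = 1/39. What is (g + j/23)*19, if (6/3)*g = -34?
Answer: -96558/299 ≈ -322.94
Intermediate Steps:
g = -17 (g = (½)*(-34) = -17)
j = 1/13 (j = 3/39 = 3*(1/39) = 1/13 ≈ 0.076923)
(g + j/23)*19 = (-17 + (1/13)/23)*19 = (-17 + (1/13)*(1/23))*19 = (-17 + 1/299)*19 = -5082/299*19 = -96558/299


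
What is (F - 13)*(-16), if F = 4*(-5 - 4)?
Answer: 784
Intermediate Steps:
F = -36 (F = 4*(-9) = -36)
(F - 13)*(-16) = (-36 - 13)*(-16) = -49*(-16) = 784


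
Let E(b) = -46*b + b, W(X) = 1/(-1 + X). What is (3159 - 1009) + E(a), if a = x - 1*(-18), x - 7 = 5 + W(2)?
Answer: 755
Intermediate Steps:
x = 13 (x = 7 + (5 + 1/(-1 + 2)) = 7 + (5 + 1/1) = 7 + (5 + 1) = 7 + 6 = 13)
a = 31 (a = 13 - 1*(-18) = 13 + 18 = 31)
E(b) = -45*b
(3159 - 1009) + E(a) = (3159 - 1009) - 45*31 = 2150 - 1395 = 755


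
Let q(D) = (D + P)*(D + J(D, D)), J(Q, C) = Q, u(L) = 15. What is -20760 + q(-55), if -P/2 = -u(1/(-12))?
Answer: -18010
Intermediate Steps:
P = 30 (P = -(-2)*15 = -2*(-15) = 30)
q(D) = 2*D*(30 + D) (q(D) = (D + 30)*(D + D) = (30 + D)*(2*D) = 2*D*(30 + D))
-20760 + q(-55) = -20760 + 2*(-55)*(30 - 55) = -20760 + 2*(-55)*(-25) = -20760 + 2750 = -18010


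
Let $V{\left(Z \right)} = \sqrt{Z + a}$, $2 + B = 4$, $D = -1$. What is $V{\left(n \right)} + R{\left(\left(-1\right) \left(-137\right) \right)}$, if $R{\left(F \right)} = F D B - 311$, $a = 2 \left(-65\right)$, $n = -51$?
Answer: $-585 + i \sqrt{181} \approx -585.0 + 13.454 i$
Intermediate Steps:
$B = 2$ ($B = -2 + 4 = 2$)
$a = -130$
$V{\left(Z \right)} = \sqrt{-130 + Z}$ ($V{\left(Z \right)} = \sqrt{Z - 130} = \sqrt{-130 + Z}$)
$R{\left(F \right)} = -311 - 2 F$ ($R{\left(F \right)} = F \left(-1\right) 2 - 311 = - F 2 - 311 = - 2 F - 311 = -311 - 2 F$)
$V{\left(n \right)} + R{\left(\left(-1\right) \left(-137\right) \right)} = \sqrt{-130 - 51} - \left(311 + 2 \left(\left(-1\right) \left(-137\right)\right)\right) = \sqrt{-181} - 585 = i \sqrt{181} - 585 = -585 + i \sqrt{181}$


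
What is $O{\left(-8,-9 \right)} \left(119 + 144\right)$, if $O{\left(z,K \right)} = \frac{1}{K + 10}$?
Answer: $263$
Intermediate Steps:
$O{\left(z,K \right)} = \frac{1}{10 + K}$
$O{\left(-8,-9 \right)} \left(119 + 144\right) = \frac{119 + 144}{10 - 9} = 1^{-1} \cdot 263 = 1 \cdot 263 = 263$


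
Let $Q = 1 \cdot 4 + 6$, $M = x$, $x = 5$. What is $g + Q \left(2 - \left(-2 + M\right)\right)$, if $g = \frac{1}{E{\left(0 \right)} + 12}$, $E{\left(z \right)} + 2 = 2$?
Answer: $- \frac{119}{12} \approx -9.9167$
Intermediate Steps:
$E{\left(z \right)} = 0$ ($E{\left(z \right)} = -2 + 2 = 0$)
$M = 5$
$Q = 10$ ($Q = 4 + 6 = 10$)
$g = \frac{1}{12}$ ($g = \frac{1}{0 + 12} = \frac{1}{12} \approx 0.083333$)
$g + Q \left(2 - \left(-2 + M\right)\right) = \frac{1}{12} + 10 \left(2 - \left(-2 + 5\right)\right) = \frac{1}{12} + 10 \left(2 - 3\right) = \frac{1}{12} + 10 \left(-1\right) = \frac{1}{12} - 10 = - \frac{119}{12}$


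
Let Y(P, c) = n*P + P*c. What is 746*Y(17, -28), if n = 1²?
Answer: -342414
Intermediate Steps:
n = 1
Y(P, c) = P + P*c (Y(P, c) = 1*P + P*c = P + P*c)
746*Y(17, -28) = 746*(17*(1 - 28)) = 746*(17*(-27)) = 746*(-459) = -342414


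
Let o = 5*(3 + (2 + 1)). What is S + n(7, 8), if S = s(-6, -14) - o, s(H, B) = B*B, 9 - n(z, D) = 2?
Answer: 173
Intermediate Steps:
n(z, D) = 7 (n(z, D) = 9 - 1*2 = 9 - 2 = 7)
s(H, B) = B²
o = 30 (o = 5*(3 + 3) = 5*6 = 30)
S = 166 (S = (-14)² - 1*30 = 196 - 30 = 166)
S + n(7, 8) = 166 + 7 = 173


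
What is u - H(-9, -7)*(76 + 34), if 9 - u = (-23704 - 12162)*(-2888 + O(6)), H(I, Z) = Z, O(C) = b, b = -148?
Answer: -108888397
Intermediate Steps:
O(C) = -148
u = -108889167 (u = 9 - (-23704 - 12162)*(-2888 - 148) = 9 - (-35866)*(-3036) = 9 - 1*108889176 = 9 - 108889176 = -108889167)
u - H(-9, -7)*(76 + 34) = -108889167 - (-7)*(76 + 34) = -108889167 - (-7)*110 = -108889167 - 1*(-770) = -108889167 + 770 = -108888397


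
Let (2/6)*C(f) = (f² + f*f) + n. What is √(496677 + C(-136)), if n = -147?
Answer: 6*√16867 ≈ 779.24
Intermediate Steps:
C(f) = -441 + 6*f² (C(f) = 3*((f² + f*f) - 147) = 3*((f² + f²) - 147) = 3*(2*f² - 147) = 3*(-147 + 2*f²) = -441 + 6*f²)
√(496677 + C(-136)) = √(496677 + (-441 + 6*(-136)²)) = √(496677 + (-441 + 6*18496)) = √(496677 + (-441 + 110976)) = √(496677 + 110535) = √607212 = 6*√16867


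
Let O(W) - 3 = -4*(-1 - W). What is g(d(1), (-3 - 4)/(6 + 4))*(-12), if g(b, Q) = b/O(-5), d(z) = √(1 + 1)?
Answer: 12*√2/13 ≈ 1.3054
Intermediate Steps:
O(W) = 7 + 4*W (O(W) = 3 - 4*(-1 - W) = 3 + (4 + 4*W) = 7 + 4*W)
d(z) = √2
g(b, Q) = -b/13 (g(b, Q) = b/(7 + 4*(-5)) = b/(7 - 20) = b/(-13) = b*(-1/13) = -b/13)
g(d(1), (-3 - 4)/(6 + 4))*(-12) = -√2/13*(-12) = 12*√2/13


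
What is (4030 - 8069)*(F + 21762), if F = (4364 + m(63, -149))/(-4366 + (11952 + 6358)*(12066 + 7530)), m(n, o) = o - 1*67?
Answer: -15768600636512332/179399197 ≈ -8.7897e+7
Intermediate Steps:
m(n, o) = -67 + o (m(n, o) = o - 67 = -67 + o)
F = 2074/179399197 (F = (4364 + (-67 - 149))/(-4366 + (11952 + 6358)*(12066 + 7530)) = (4364 - 216)/(-4366 + 18310*19596) = 4148/(-4366 + 358802760) = 4148/358798394 = 4148*(1/358798394) = 2074/179399197 ≈ 1.1561e-5)
(4030 - 8069)*(F + 21762) = (4030 - 8069)*(2074/179399197 + 21762) = -4039*3904085327188/179399197 = -15768600636512332/179399197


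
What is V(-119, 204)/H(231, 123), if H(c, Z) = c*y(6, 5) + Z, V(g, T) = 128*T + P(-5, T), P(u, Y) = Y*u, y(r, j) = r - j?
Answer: 4182/59 ≈ 70.881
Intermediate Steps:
V(g, T) = 123*T (V(g, T) = 128*T + T*(-5) = 128*T - 5*T = 123*T)
H(c, Z) = Z + c (H(c, Z) = c*(6 - 1*5) + Z = c*(6 - 5) + Z = c*1 + Z = c + Z = Z + c)
V(-119, 204)/H(231, 123) = (123*204)/(123 + 231) = 25092/354 = 25092*(1/354) = 4182/59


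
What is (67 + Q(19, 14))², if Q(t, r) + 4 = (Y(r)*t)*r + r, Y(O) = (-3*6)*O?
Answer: 4482972025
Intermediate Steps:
Y(O) = -18*O
Q(t, r) = -4 + r - 18*t*r² (Q(t, r) = -4 + (((-18*r)*t)*r + r) = -4 + ((-18*r*t)*r + r) = -4 + (-18*t*r² + r) = -4 + (r - 18*t*r²) = -4 + r - 18*t*r²)
(67 + Q(19, 14))² = (67 + (-4 + 14 - 18*19*14²))² = (67 + (-4 + 14 - 18*19*196))² = (67 + (-4 + 14 - 67032))² = (67 - 67022)² = (-66955)² = 4482972025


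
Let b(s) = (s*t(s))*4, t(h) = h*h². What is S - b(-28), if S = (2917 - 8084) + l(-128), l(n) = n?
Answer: -2463919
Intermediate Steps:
t(h) = h³
b(s) = 4*s⁴ (b(s) = (s*s³)*4 = s⁴*4 = 4*s⁴)
S = -5295 (S = (2917 - 8084) - 128 = -5167 - 128 = -5295)
S - b(-28) = -5295 - 4*(-28)⁴ = -5295 - 4*614656 = -5295 - 1*2458624 = -5295 - 2458624 = -2463919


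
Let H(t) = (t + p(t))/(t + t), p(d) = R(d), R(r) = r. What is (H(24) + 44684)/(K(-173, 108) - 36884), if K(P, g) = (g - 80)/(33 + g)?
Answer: -6300585/5200616 ≈ -1.2115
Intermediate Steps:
K(P, g) = (-80 + g)/(33 + g)
p(d) = d
H(t) = 1 (H(t) = (t + t)/(t + t) = (2*t)/((2*t)) = (2*t)*(1/(2*t)) = 1)
(H(24) + 44684)/(K(-173, 108) - 36884) = (1 + 44684)/((-80 + 108)/(33 + 108) - 36884) = 44685/(28/141 - 36884) = 44685/(-5200616/141) = 44685*(-141/5200616) = -6300585/5200616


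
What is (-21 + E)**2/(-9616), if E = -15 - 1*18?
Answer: -729/2404 ≈ -0.30324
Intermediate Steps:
E = -33 (E = -15 - 18 = -33)
(-21 + E)**2/(-9616) = (-21 - 33)**2/(-9616) = (-54)**2*(-1/9616) = 2916*(-1/9616) = -729/2404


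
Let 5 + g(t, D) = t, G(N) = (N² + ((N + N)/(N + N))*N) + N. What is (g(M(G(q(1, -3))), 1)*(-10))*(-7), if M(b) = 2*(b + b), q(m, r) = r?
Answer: 490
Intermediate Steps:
G(N) = N² + 2*N (G(N) = (N² + ((2*N)/((2*N)))*N) + N = (N² + ((2*N)*(1/(2*N)))*N) + N = (N² + 1*N) + N = (N² + N) + N = (N + N²) + N = N² + 2*N)
M(b) = 4*b (M(b) = 2*(2*b) = 4*b)
g(t, D) = -5 + t
(g(M(G(q(1, -3))), 1)*(-10))*(-7) = ((-5 + 4*(-3*(2 - 3)))*(-10))*(-7) = ((-5 + 4*(-3*(-1)))*(-10))*(-7) = ((-5 + 4*3)*(-10))*(-7) = ((-5 + 12)*(-10))*(-7) = (7*(-10))*(-7) = -70*(-7) = 490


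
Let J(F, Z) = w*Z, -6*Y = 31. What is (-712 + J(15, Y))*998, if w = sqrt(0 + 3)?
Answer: -710576 - 15469*sqrt(3)/3 ≈ -7.1951e+5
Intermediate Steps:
Y = -31/6 (Y = -1/6*31 = -31/6 ≈ -5.1667)
w = sqrt(3) ≈ 1.7320
J(F, Z) = Z*sqrt(3) (J(F, Z) = sqrt(3)*Z = Z*sqrt(3))
(-712 + J(15, Y))*998 = (-712 - 31*sqrt(3)/6)*998 = -710576 - 15469*sqrt(3)/3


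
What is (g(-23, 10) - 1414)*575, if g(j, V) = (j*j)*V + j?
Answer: 2215475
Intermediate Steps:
g(j, V) = j + V*j² (g(j, V) = j²*V + j = V*j² + j = j + V*j²)
(g(-23, 10) - 1414)*575 = (-23*(1 + 10*(-23)) - 1414)*575 = (-23*(1 - 230) - 1414)*575 = (-23*(-229) - 1414)*575 = (5267 - 1414)*575 = 3853*575 = 2215475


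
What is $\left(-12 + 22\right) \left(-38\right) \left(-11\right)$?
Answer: $4180$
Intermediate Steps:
$\left(-12 + 22\right) \left(-38\right) \left(-11\right) = 10 \left(-38\right) \left(-11\right) = \left(-380\right) \left(-11\right) = 4180$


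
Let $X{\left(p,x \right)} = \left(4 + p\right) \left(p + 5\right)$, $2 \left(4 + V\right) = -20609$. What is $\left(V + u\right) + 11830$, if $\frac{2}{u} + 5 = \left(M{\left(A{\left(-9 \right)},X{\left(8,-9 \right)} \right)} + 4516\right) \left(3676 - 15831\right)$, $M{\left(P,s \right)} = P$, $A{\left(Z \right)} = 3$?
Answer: $\frac{83573636673}{54928450} \approx 1521.5$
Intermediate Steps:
$V = - \frac{20617}{2}$ ($V = -4 + \frac{1}{2} \left(-20609\right) = -4 - \frac{20609}{2} = - \frac{20617}{2} \approx -10309.0$)
$X{\left(p,x \right)} = \left(4 + p\right) \left(5 + p\right)$
$u = - \frac{1}{27464225}$ ($u = \frac{2}{-5 + \left(3 + 4516\right) \left(3676 - 15831\right)} = \frac{2}{-5 + 4519 \left(-12155\right)} = \frac{2}{-5 - 54928445} = \frac{2}{-54928450} = 2 \left(- \frac{1}{54928450}\right) = - \frac{1}{27464225} \approx -3.6411 \cdot 10^{-8}$)
$\left(V + u\right) + 11830 = \left(- \frac{20617}{2} - \frac{1}{27464225}\right) + 11830 = - \frac{566229926827}{54928450} + 11830 = \frac{83573636673}{54928450}$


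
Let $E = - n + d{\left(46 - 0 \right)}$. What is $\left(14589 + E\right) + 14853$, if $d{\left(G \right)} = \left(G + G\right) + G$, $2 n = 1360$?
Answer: $28900$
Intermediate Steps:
$n = 680$ ($n = \frac{1}{2} \cdot 1360 = 680$)
$d{\left(G \right)} = 3 G$ ($d{\left(G \right)} = 2 G + G = 3 G$)
$E = -542$ ($E = \left(-1\right) 680 + 3 \left(46 - 0\right) = -680 + 3 \left(46 + 0\right) = -680 + 3 \cdot 46 = -680 + 138 = -542$)
$\left(14589 + E\right) + 14853 = \left(14589 - 542\right) + 14853 = 14047 + 14853 = 28900$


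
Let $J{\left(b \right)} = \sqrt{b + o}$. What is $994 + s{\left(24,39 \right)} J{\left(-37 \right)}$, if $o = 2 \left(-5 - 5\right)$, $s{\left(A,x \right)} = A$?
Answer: $994 + 24 i \sqrt{57} \approx 994.0 + 181.2 i$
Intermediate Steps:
$o = -20$ ($o = 2 \left(-10\right) = -20$)
$J{\left(b \right)} = \sqrt{-20 + b}$ ($J{\left(b \right)} = \sqrt{b - 20} = \sqrt{-20 + b}$)
$994 + s{\left(24,39 \right)} J{\left(-37 \right)} = 994 + 24 \sqrt{-20 - 37} = 994 + 24 \sqrt{-57} = 994 + 24 i \sqrt{57}$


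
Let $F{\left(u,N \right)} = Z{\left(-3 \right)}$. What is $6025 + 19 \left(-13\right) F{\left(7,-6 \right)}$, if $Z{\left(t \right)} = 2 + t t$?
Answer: $3308$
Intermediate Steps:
$Z{\left(t \right)} = 2 + t^{2}$
$F{\left(u,N \right)} = 11$ ($F{\left(u,N \right)} = 2 + \left(-3\right)^{2} = 2 + 9 = 11$)
$6025 + 19 \left(-13\right) F{\left(7,-6 \right)} = 6025 + 19 \left(-13\right) 11 = 6025 - 2717 = 3308$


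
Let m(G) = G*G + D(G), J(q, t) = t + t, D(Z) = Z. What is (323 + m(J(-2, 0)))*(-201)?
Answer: -64923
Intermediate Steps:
J(q, t) = 2*t
m(G) = G + G² (m(G) = G*G + G = G² + G = G + G²)
(323 + m(J(-2, 0)))*(-201) = (323 + (2*0)*(1 + 2*0))*(-201) = (323 + 0*(1 + 0))*(-201) = (323 + 0*1)*(-201) = (323 + 0)*(-201) = 323*(-201) = -64923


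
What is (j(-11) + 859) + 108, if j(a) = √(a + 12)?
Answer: 968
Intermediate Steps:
j(a) = √(12 + a)
(j(-11) + 859) + 108 = (√(12 - 11) + 859) + 108 = (√1 + 859) + 108 = (1 + 859) + 108 = 860 + 108 = 968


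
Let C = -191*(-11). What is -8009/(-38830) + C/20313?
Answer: 244268647/788753790 ≈ 0.30969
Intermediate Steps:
C = 2101
-8009/(-38830) + C/20313 = -8009/(-38830) + 2101/20313 = -8009*(-1/38830) + 2101*(1/20313) = 8009/38830 + 2101/20313 = 244268647/788753790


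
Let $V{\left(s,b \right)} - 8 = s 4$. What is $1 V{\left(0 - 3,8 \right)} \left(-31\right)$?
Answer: $124$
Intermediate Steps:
$V{\left(s,b \right)} = 8 + 4 s$ ($V{\left(s,b \right)} = 8 + s 4 = 8 + 4 s$)
$1 V{\left(0 - 3,8 \right)} \left(-31\right) = 1 \left(8 + 4 \left(0 - 3\right)\right) \left(-31\right) = 1 \left(8 + 4 \left(-3\right)\right) \left(-31\right) = 1 \left(8 - 12\right) \left(-31\right) = 1 \left(-4\right) \left(-31\right) = \left(-4\right) \left(-31\right) = 124$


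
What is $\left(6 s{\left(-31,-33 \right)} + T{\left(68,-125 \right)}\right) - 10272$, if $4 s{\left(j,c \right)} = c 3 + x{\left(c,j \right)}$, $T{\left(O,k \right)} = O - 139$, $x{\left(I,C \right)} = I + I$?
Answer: $- \frac{21181}{2} \approx -10591.0$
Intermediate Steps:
$x{\left(I,C \right)} = 2 I$
$T{\left(O,k \right)} = -139 + O$
$s{\left(j,c \right)} = \frac{5 c}{4}$ ($s{\left(j,c \right)} = \frac{c 3 + 2 c}{4} = \frac{3 c + 2 c}{4} = \frac{5 c}{4}$)
$\left(6 s{\left(-31,-33 \right)} + T{\left(68,-125 \right)}\right) - 10272 = \left(6 \cdot \frac{5}{4} \left(-33\right) + \left(-139 + 68\right)\right) - 10272 = \left(6 \left(- \frac{165}{4}\right) - 71\right) - 10272 = \left(- \frac{495}{2} - 71\right) - 10272 = - \frac{637}{2} - 10272 = - \frac{21181}{2}$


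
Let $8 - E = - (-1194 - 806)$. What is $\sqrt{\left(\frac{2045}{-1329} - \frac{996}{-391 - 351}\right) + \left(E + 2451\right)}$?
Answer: $\frac{2 \sqrt{27884610055113}}{493059} \approx 21.42$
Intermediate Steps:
$E = -1992$ ($E = 8 - - (-1194 - 806) = 8 - \left(-1\right) \left(-2000\right) = 8 - 2000 = -1992$)
$\sqrt{\left(\frac{2045}{-1329} - \frac{996}{-391 - 351}\right) + \left(E + 2451\right)} = \sqrt{\left(\frac{2045}{-1329} - \frac{996}{-391 - 351}\right) + \left(-1992 + 2451\right)} = \sqrt{\left(2045 \left(- \frac{1}{1329}\right) - \frac{996}{-391 - 351}\right) + 459} = \sqrt{\left(- \frac{2045}{1329} - \frac{996}{-742}\right) + 459} = \sqrt{\left(- \frac{2045}{1329} - - \frac{498}{371}\right) + 459} = \sqrt{\left(- \frac{2045}{1329} + \frac{498}{371}\right) + 459} = \sqrt{- \frac{96853}{493059} + 459} = \sqrt{\frac{226217228}{493059}} = \frac{2 \sqrt{27884610055113}}{493059}$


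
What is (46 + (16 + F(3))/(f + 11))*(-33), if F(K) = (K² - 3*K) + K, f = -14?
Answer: -1309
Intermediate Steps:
F(K) = K² - 2*K
(46 + (16 + F(3))/(f + 11))*(-33) = (46 + (16 + 3*(-2 + 3))/(-14 + 11))*(-33) = (46 + (16 + 3*1)/(-3))*(-33) = (46 + (16 + 3)*(-⅓))*(-33) = (46 + 19*(-⅓))*(-33) = (46 - 19/3)*(-33) = (119/3)*(-33) = -1309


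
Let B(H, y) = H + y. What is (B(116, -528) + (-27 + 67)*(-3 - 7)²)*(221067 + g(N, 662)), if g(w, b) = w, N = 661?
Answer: 795560064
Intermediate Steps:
(B(116, -528) + (-27 + 67)*(-3 - 7)²)*(221067 + g(N, 662)) = ((116 - 528) + (-27 + 67)*(-3 - 7)²)*(221067 + 661) = (-412 + 40*(-10)²)*221728 = (-412 + 40*100)*221728 = (-412 + 4000)*221728 = 3588*221728 = 795560064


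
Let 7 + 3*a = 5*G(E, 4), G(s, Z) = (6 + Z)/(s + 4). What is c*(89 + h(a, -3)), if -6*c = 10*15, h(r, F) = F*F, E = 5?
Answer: -2450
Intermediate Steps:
G(s, Z) = (6 + Z)/(4 + s)
a = -13/27 (a = -7/3 + (5*((6 + 4)/(4 + 5)))/3 = -7/3 + (5*(10/9))/3 = -7/3 + (1/3)*(50/9) = -7/3 + 50/27 = -13/27 ≈ -0.48148)
h(r, F) = F**2
c = -25 (c = -5*15/3 = -1/6*150 = -25)
c*(89 + h(a, -3)) = -25*(89 + (-3)**2) = -25*(89 + 9) = -25*98 = -2450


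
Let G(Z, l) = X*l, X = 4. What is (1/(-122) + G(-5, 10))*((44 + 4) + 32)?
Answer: 195160/61 ≈ 3199.3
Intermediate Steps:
G(Z, l) = 4*l
(1/(-122) + G(-5, 10))*((44 + 4) + 32) = (1/(-122) + 4*10)*((44 + 4) + 32) = (-1/122 + 40)*(48 + 32) = (4879/122)*80 = 195160/61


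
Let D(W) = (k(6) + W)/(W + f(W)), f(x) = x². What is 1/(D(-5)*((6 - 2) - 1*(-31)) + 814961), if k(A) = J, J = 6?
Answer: 4/3259851 ≈ 1.2271e-6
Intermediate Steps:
k(A) = 6
D(W) = (6 + W)/(W + W²)
1/(D(-5)*((6 - 2) - 1*(-31)) + 814961) = 1/(((6 - 5)/((-5)*(1 - 5)))*((6 - 2) - 1*(-31)) + 814961) = 1/((-⅕*1/(-4))*(4 + 31) + 814961) = 1/(-⅕*(-¼)*1*35 + 814961) = 1/((1/20)*35 + 814961) = 1/(7/4 + 814961) = 1/(3259851/4) = 4/3259851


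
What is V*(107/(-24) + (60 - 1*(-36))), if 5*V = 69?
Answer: 50531/40 ≈ 1263.3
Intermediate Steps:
V = 69/5 (V = (⅕)*69 = 69/5 ≈ 13.800)
V*(107/(-24) + (60 - 1*(-36))) = 69*(107/(-24) + (60 - 1*(-36)))/5 = 69*(107*(-1/24) + (60 + 36))/5 = 69*(-107/24 + 96)/5 = (69/5)*(2197/24) = 50531/40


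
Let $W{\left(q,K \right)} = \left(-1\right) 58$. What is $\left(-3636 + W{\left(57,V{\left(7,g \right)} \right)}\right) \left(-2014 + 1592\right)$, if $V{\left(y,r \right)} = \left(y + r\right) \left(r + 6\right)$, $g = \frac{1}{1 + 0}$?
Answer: $1558868$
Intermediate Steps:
$g = 1$ ($g = 1^{-1} = 1$)
$V{\left(y,r \right)} = \left(6 + r\right) \left(r + y\right)$ ($V{\left(y,r \right)} = \left(r + y\right) \left(6 + r\right) = \left(6 + r\right) \left(r + y\right)$)
$W{\left(q,K \right)} = -58$
$\left(-3636 + W{\left(57,V{\left(7,g \right)} \right)}\right) \left(-2014 + 1592\right) = \left(-3636 - 58\right) \left(-2014 + 1592\right) = \left(-3694\right) \left(-422\right) = 1558868$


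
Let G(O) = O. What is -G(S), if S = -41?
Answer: 41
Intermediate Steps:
-G(S) = -1*(-41) = 41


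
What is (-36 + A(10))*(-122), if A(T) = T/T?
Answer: 4270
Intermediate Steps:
A(T) = 1
(-36 + A(10))*(-122) = (-36 + 1)*(-122) = -35*(-122) = 4270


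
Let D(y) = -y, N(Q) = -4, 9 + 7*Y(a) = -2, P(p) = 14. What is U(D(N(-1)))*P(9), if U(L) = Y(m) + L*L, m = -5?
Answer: 202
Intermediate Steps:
Y(a) = -11/7 (Y(a) = -9/7 + (1/7)*(-2) = -9/7 - 2/7 = -11/7)
U(L) = -11/7 + L**2 (U(L) = -11/7 + L*L = -11/7 + L**2)
U(D(N(-1)))*P(9) = (-11/7 + (-1*(-4))**2)*14 = (-11/7 + 4**2)*14 = (-11/7 + 16)*14 = (101/7)*14 = 202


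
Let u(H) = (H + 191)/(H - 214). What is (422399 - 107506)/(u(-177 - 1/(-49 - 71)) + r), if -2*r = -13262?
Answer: 14774464667/311118208 ≈ 47.488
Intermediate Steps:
r = 6631 (r = -1/2*(-13262) = 6631)
u(H) = (191 + H)/(-214 + H)
(422399 - 107506)/(u(-177 - 1/(-49 - 71)) + r) = (422399 - 107506)/((191 + (-177 - 1/(-49 - 71)))/(-214 + (-177 - 1/(-49 - 71))) + 6631) = 314893/((191 + (-177 - 1/(-120)))/(-214 + (-177 - 1/(-120))) + 6631) = 314893/((191 + (-177 - 1*(-1/120)))/(-214 + (-177 - 1*(-1/120))) + 6631) = 314893/((191 + (-177 + 1/120))/(-214 + (-177 + 1/120)) + 6631) = 314893/((191 - 21239/120)/(-214 - 21239/120) + 6631) = 314893/((1681/120)/(-46919/120) + 6631) = 314893/(-120/46919*1681/120 + 6631) = 314893/(-1681/46919 + 6631) = 314893/(311118208/46919) = 314893*(46919/311118208) = 14774464667/311118208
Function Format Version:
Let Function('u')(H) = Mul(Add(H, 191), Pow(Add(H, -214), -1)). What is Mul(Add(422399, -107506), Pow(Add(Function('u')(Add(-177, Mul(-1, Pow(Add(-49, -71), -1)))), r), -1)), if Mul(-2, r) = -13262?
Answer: Rational(14774464667, 311118208) ≈ 47.488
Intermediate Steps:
r = 6631 (r = Mul(Rational(-1, 2), -13262) = 6631)
Function('u')(H) = Mul(Pow(Add(-214, H), -1), Add(191, H)) (Function('u')(H) = Mul(Add(191, H), Pow(Add(-214, H), -1)) = Mul(Pow(Add(-214, H), -1), Add(191, H)))
Mul(Add(422399, -107506), Pow(Add(Function('u')(Add(-177, Mul(-1, Pow(Add(-49, -71), -1)))), r), -1)) = Mul(Add(422399, -107506), Pow(Add(Mul(Pow(Add(-214, Add(-177, Mul(-1, Pow(Add(-49, -71), -1)))), -1), Add(191, Add(-177, Mul(-1, Pow(Add(-49, -71), -1))))), 6631), -1)) = Mul(314893, Pow(Add(Mul(Pow(Add(-214, Add(-177, Mul(-1, Pow(-120, -1)))), -1), Add(191, Add(-177, Mul(-1, Pow(-120, -1))))), 6631), -1)) = Mul(314893, Pow(Add(Mul(Pow(Add(-214, Add(-177, Mul(-1, Rational(-1, 120)))), -1), Add(191, Add(-177, Mul(-1, Rational(-1, 120))))), 6631), -1)) = Mul(314893, Pow(Add(Mul(Pow(Add(-214, Add(-177, Rational(1, 120))), -1), Add(191, Add(-177, Rational(1, 120)))), 6631), -1)) = Mul(314893, Pow(Add(Mul(Pow(Add(-214, Rational(-21239, 120)), -1), Add(191, Rational(-21239, 120))), 6631), -1)) = Mul(314893, Pow(Add(Mul(Pow(Rational(-46919, 120), -1), Rational(1681, 120)), 6631), -1)) = Mul(314893, Pow(Add(Mul(Rational(-120, 46919), Rational(1681, 120)), 6631), -1)) = Mul(314893, Pow(Add(Rational(-1681, 46919), 6631), -1)) = Mul(314893, Pow(Rational(311118208, 46919), -1)) = Mul(314893, Rational(46919, 311118208)) = Rational(14774464667, 311118208)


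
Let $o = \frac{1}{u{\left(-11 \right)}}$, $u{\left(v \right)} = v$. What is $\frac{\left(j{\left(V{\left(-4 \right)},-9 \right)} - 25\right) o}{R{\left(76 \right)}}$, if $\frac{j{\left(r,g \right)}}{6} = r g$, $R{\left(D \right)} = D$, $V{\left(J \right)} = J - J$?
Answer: $\frac{25}{836} \approx 0.029904$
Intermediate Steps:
$V{\left(J \right)} = 0$
$o = - \frac{1}{11}$ ($o = \frac{1}{-11} = - \frac{1}{11} \approx -0.090909$)
$j{\left(r,g \right)} = 6 g r$ ($j{\left(r,g \right)} = 6 r g = 6 g r$)
$\frac{\left(j{\left(V{\left(-4 \right)},-9 \right)} - 25\right) o}{R{\left(76 \right)}} = \frac{\left(6 \left(-9\right) 0 - 25\right) \left(- \frac{1}{11}\right)}{76} = \left(0 - 25\right) \left(- \frac{1}{11}\right) \frac{1}{76} = \left(-25\right) \left(- \frac{1}{11}\right) \frac{1}{76} = \frac{25}{11} \cdot \frac{1}{76} = \frac{25}{836}$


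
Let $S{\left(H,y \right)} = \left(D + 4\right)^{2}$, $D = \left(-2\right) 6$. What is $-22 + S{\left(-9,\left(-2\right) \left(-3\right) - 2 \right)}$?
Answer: $42$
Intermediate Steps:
$D = -12$
$S{\left(H,y \right)} = 64$ ($S{\left(H,y \right)} = \left(-12 + 4\right)^{2} = \left(-8\right)^{2} = 64$)
$-22 + S{\left(-9,\left(-2\right) \left(-3\right) - 2 \right)} = -22 + 64 = 42$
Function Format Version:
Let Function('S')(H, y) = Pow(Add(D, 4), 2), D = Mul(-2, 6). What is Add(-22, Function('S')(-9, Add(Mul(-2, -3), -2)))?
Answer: 42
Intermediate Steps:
D = -12
Function('S')(H, y) = 64 (Function('S')(H, y) = Pow(Add(-12, 4), 2) = Pow(-8, 2) = 64)
Add(-22, Function('S')(-9, Add(Mul(-2, -3), -2))) = Add(-22, 64) = 42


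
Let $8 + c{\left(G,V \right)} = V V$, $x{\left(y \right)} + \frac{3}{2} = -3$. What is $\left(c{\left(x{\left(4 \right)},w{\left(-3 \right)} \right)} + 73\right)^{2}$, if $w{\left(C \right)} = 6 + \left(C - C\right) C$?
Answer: $10201$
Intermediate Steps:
$x{\left(y \right)} = - \frac{9}{2}$ ($x{\left(y \right)} = - \frac{3}{2} - 3 = - \frac{9}{2}$)
$w{\left(C \right)} = 6$ ($w{\left(C \right)} = 6 + 0 C = 6 + 0 = 6$)
$c{\left(G,V \right)} = -8 + V^{2}$ ($c{\left(G,V \right)} = -8 + V V = -8 + V^{2}$)
$\left(c{\left(x{\left(4 \right)},w{\left(-3 \right)} \right)} + 73\right)^{2} = \left(\left(-8 + 6^{2}\right) + 73\right)^{2} = \left(\left(-8 + 36\right) + 73\right)^{2} = \left(28 + 73\right)^{2} = 101^{2} = 10201$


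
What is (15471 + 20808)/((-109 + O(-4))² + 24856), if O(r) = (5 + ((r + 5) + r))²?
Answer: 36279/35881 ≈ 1.0111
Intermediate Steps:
O(r) = (10 + 2*r)² (O(r) = (5 + ((5 + r) + r))² = (5 + (5 + 2*r))² = (10 + 2*r)²)
(15471 + 20808)/((-109 + O(-4))² + 24856) = (15471 + 20808)/((-109 + 4*(5 - 4)²)² + 24856) = 36279/((-109 + 4*1²)² + 24856) = 36279/((-109 + 4*1)² + 24856) = 36279/((-109 + 4)² + 24856) = 36279/((-105)² + 24856) = 36279/(11025 + 24856) = 36279/35881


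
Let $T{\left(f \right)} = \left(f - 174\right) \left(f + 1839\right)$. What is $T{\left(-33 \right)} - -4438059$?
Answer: $4064217$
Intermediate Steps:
$T{\left(f \right)} = \left(-174 + f\right) \left(1839 + f\right)$
$T{\left(-33 \right)} - -4438059 = \left(-319986 + \left(-33\right)^{2} + 1665 \left(-33\right)\right) - -4438059 = \left(-319986 + 1089 - 54945\right) + 4438059 = -373842 + 4438059 = 4064217$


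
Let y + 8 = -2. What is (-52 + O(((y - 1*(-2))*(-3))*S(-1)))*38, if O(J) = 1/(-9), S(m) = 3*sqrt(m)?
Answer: -17822/9 ≈ -1980.2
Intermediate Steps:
y = -10 (y = -8 - 2 = -10)
O(J) = -1/9
(-52 + O(((y - 1*(-2))*(-3))*S(-1)))*38 = (-52 - 1/9)*38 = -469/9*38 = -17822/9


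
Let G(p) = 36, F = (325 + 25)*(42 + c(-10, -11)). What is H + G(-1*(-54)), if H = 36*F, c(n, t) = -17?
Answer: 315036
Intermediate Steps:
F = 8750 (F = (325 + 25)*(42 - 17) = 350*25 = 8750)
H = 315000 (H = 36*8750 = 315000)
H + G(-1*(-54)) = 315000 + 36 = 315036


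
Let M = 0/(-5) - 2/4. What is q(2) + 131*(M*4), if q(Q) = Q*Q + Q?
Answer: -256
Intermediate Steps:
M = -½ (M = 0*(-⅕) - 2*¼ = 0 - ½ = -½ ≈ -0.50000)
q(Q) = Q + Q² (q(Q) = Q² + Q = Q + Q²)
q(2) + 131*(M*4) = 2*(1 + 2) + 131*(-½*4) = 2*3 + 131*(-2) = 6 - 262 = -256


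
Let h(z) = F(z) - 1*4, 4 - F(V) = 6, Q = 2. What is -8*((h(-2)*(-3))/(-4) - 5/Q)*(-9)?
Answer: -504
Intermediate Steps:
F(V) = -2 (F(V) = 4 - 1*6 = 4 - 6 = -2)
h(z) = -6 (h(z) = -2 - 1*4 = -2 - 4 = -6)
-8*((h(-2)*(-3))/(-4) - 5/Q)*(-9) = -8*(-6*(-3)/(-4) - 5/2)*(-9) = -8*(18*(-¼) - 5*½)*(-9) = -8*(-9/2 - 5/2)*(-9) = -8*(-7)*(-9) = 56*(-9) = -504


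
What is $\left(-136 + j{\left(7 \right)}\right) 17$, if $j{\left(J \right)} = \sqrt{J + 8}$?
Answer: $-2312 + 17 \sqrt{15} \approx -2246.2$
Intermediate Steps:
$j{\left(J \right)} = \sqrt{8 + J}$
$\left(-136 + j{\left(7 \right)}\right) 17 = \left(-136 + \sqrt{8 + 7}\right) 17 = \left(-136 + \sqrt{15}\right) 17 = -2312 + 17 \sqrt{15}$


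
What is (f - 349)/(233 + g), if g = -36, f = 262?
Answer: -87/197 ≈ -0.44162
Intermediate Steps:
(f - 349)/(233 + g) = (262 - 349)/(233 - 36) = -87/197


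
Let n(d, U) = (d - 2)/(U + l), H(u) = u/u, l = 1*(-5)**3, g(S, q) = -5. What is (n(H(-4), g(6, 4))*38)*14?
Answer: 266/65 ≈ 4.0923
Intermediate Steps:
l = -125 (l = 1*(-125) = -125)
H(u) = 1
n(d, U) = (-2 + d)/(-125 + U) (n(d, U) = (d - 2)/(U - 125) = (-2 + d)/(-125 + U))
(n(H(-4), g(6, 4))*38)*14 = (((-2 + 1)/(-125 - 5))*38)*14 = ((-1/(-130))*38)*14 = (-1/130*(-1)*38)*14 = ((1/130)*38)*14 = (19/65)*14 = 266/65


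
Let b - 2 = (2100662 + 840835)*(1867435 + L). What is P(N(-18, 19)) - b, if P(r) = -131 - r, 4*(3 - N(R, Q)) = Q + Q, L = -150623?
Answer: -10099994695381/2 ≈ -5.0500e+12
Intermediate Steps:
N(R, Q) = 3 - Q/2 (N(R, Q) = 3 - (Q + Q)/4 = 3 - Q/2)
b = 5049997347566 (b = 2 + (2100662 + 840835)*(1867435 - 150623) = 2 + 2941497*1716812 = 2 + 5049997347564 = 5049997347566)
P(N(-18, 19)) - b = (-131 - (3 - ½*19)) - 1*5049997347566 = (-131 - (3 - 19/2)) - 5049997347566 = (-131 - 1*(-13/2)) - 5049997347566 = (-131 + 13/2) - 5049997347566 = -249/2 - 5049997347566 = -10099994695381/2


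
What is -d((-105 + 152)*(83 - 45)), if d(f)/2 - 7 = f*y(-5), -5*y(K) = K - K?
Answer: -14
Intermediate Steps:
y(K) = 0 (y(K) = -(K - K)/5 = -⅕*0 = 0)
d(f) = 14 (d(f) = 14 + 2*(f*0) = 14 + 2*0 = 14 + 0 = 14)
-d((-105 + 152)*(83 - 45)) = -1*14 = -14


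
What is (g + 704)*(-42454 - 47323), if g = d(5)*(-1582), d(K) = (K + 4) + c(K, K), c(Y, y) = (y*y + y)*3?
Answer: 13997491178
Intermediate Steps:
c(Y, y) = 3*y + 3*y² (c(Y, y) = (y² + y)*3 = (y + y²)*3 = 3*y + 3*y²)
d(K) = 4 + K + 3*K*(1 + K) (d(K) = (K + 4) + 3*K*(1 + K) = (4 + K) + 3*K*(1 + K) = 4 + K + 3*K*(1 + K))
g = -156618 (g = (4 + 5 + 3*5*(1 + 5))*(-1582) = (4 + 5 + 3*5*6)*(-1582) = (4 + 5 + 90)*(-1582) = 99*(-1582) = -156618)
(g + 704)*(-42454 - 47323) = (-156618 + 704)*(-42454 - 47323) = -155914*(-89777) = 13997491178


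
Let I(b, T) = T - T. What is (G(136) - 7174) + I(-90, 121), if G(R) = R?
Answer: -7038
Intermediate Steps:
I(b, T) = 0
(G(136) - 7174) + I(-90, 121) = (136 - 7174) + 0 = -7038 + 0 = -7038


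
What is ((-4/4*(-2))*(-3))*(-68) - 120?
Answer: 288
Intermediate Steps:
((-4/4*(-2))*(-3))*(-68) - 120 = ((-4*¼*(-2))*(-3))*(-68) - 120 = (-1*(-2)*(-3))*(-68) - 120 = (2*(-3))*(-68) - 120 = -6*(-68) - 120 = 408 - 120 = 288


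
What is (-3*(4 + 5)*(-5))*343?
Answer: 46305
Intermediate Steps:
(-3*(4 + 5)*(-5))*343 = (-3*9*(-5))*343 = -27*(-5)*343 = 135*343 = 46305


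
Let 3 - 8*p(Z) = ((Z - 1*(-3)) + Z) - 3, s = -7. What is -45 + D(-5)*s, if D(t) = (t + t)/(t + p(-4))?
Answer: -1865/29 ≈ -64.310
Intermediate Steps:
p(Z) = 3/8 - Z/4 (p(Z) = 3/8 - (((Z - 1*(-3)) + Z) - 3)/8 = 3/8 - (((Z + 3) + Z) - 3)/8 = 3/8 - (((3 + Z) + Z) - 3)/8 = 3/8 - ((3 + 2*Z) - 3)/8 = 3/8 - Z/4)
D(t) = 2*t/(11/8 + t) (D(t) = (t + t)/(t + (3/8 - ¼*(-4))) = (2*t)/(t + (3/8 + 1)) = (2*t)/(t + 11/8) = (2*t)/(11/8 + t) = 2*t/(11/8 + t))
-45 + D(-5)*s = -45 + (16*(-5)/(11 + 8*(-5)))*(-7) = -45 + (16*(-5)/(11 - 40))*(-7) = -45 + (16*(-5)/(-29))*(-7) = -45 + (16*(-5)*(-1/29))*(-7) = -45 + (80/29)*(-7) = -45 - 560/29 = -1865/29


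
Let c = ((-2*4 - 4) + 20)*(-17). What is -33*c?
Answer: 4488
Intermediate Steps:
c = -136 (c = ((-8 - 4) + 20)*(-17) = (-12 + 20)*(-17) = 8*(-17) = -136)
-33*c = -33*(-136) = 4488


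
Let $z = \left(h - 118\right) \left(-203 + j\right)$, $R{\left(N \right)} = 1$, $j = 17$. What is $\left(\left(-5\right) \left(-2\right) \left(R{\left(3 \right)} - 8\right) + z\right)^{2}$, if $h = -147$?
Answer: $2422608400$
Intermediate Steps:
$z = 49290$ ($z = \left(-147 - 118\right) \left(-203 + 17\right) = \left(-265\right) \left(-186\right) = 49290$)
$\left(\left(-5\right) \left(-2\right) \left(R{\left(3 \right)} - 8\right) + z\right)^{2} = \left(\left(-5\right) \left(-2\right) \left(1 - 8\right) + 49290\right)^{2} = \left(10 \left(-7\right) + 49290\right)^{2} = \left(-70 + 49290\right)^{2} = 49220^{2} = 2422608400$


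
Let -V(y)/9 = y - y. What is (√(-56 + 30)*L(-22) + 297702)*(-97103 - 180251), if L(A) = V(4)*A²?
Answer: -82568840508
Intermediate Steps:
V(y) = 0 (V(y) = -9*(y - y) = -9*0 = 0)
L(A) = 0 (L(A) = 0*A² = 0)
(√(-56 + 30)*L(-22) + 297702)*(-97103 - 180251) = (√(-56 + 30)*0 + 297702)*(-97103 - 180251) = (√(-26)*0 + 297702)*(-277354) = ((I*√26)*0 + 297702)*(-277354) = (0 + 297702)*(-277354) = 297702*(-277354) = -82568840508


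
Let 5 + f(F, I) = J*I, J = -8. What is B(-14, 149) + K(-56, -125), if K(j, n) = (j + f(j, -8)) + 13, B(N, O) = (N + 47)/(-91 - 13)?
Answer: 1631/104 ≈ 15.683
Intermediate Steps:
f(F, I) = -5 - 8*I
B(N, O) = -47/104 - N/104 (B(N, O) = (47 + N)/(-104) = (47 + N)*(-1/104) = -47/104 - N/104)
K(j, n) = 72 + j (K(j, n) = (j + (-5 - 8*(-8))) + 13 = (j + (-5 + 64)) + 13 = (j + 59) + 13 = (59 + j) + 13 = 72 + j)
B(-14, 149) + K(-56, -125) = (-47/104 - 1/104*(-14)) + (72 - 56) = (-47/104 + 7/52) + 16 = -33/104 + 16 = 1631/104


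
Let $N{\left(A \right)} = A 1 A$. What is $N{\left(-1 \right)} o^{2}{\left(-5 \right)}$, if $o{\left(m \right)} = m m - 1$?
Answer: $576$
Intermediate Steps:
$N{\left(A \right)} = A^{2}$ ($N{\left(A \right)} = A A = A^{2}$)
$o{\left(m \right)} = -1 + m^{2}$ ($o{\left(m \right)} = m^{2} - 1 = -1 + m^{2}$)
$N{\left(-1 \right)} o^{2}{\left(-5 \right)} = \left(-1\right)^{2} \left(-1 + \left(-5\right)^{2}\right)^{2} = 1 \left(-1 + 25\right)^{2} = 1 \cdot 24^{2} = 1 \cdot 576 = 576$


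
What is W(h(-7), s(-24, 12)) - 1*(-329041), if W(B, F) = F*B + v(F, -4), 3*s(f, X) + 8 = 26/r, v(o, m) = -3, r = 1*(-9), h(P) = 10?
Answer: 8883046/27 ≈ 3.2900e+5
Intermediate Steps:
r = -9
s(f, X) = -98/27 (s(f, X) = -8/3 + (26/(-9))/3 = -8/3 + (26*(-⅑))/3 = -8/3 + (⅓)*(-26/9) = -8/3 - 26/27 = -98/27)
W(B, F) = -3 + B*F (W(B, F) = F*B - 3 = B*F - 3 = -3 + B*F)
W(h(-7), s(-24, 12)) - 1*(-329041) = (-3 + 10*(-98/27)) - 1*(-329041) = (-3 - 980/27) + 329041 = -1061/27 + 329041 = 8883046/27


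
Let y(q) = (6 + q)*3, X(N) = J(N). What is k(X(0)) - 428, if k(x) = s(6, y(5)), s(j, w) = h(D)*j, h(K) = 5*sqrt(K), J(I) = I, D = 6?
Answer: -428 + 30*sqrt(6) ≈ -354.52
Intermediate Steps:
X(N) = N
y(q) = 18 + 3*q
s(j, w) = 5*j*sqrt(6) (s(j, w) = (5*sqrt(6))*j = 5*j*sqrt(6))
k(x) = 30*sqrt(6) (k(x) = 5*6*sqrt(6) = 30*sqrt(6))
k(X(0)) - 428 = 30*sqrt(6) - 428 = -428 + 30*sqrt(6)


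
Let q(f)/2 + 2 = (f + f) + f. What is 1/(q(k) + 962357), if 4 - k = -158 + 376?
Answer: 1/961069 ≈ 1.0405e-6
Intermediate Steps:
k = -214 (k = 4 - (-158 + 376) = 4 - 1*218 = 4 - 218 = -214)
q(f) = -4 + 6*f (q(f) = -4 + 2*((f + f) + f) = -4 + 2*(2*f + f) = -4 + 2*(3*f) = -4 + 6*f)
1/(q(k) + 962357) = 1/((-4 + 6*(-214)) + 962357) = 1/((-4 - 1284) + 962357) = 1/(-1288 + 962357) = 1/961069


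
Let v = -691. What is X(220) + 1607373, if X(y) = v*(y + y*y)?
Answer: -31989047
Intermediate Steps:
X(y) = -691*y - 691*y**2 (X(y) = -691*(y + y*y) = -691*(y + y**2) = -691*y - 691*y**2)
X(220) + 1607373 = -691*220*(1 + 220) + 1607373 = -691*220*221 + 1607373 = -33596420 + 1607373 = -31989047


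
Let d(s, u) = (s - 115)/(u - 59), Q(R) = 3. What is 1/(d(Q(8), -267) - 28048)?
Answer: -163/4571768 ≈ -3.5654e-5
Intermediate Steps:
d(s, u) = (-115 + s)/(-59 + u)
1/(d(Q(8), -267) - 28048) = 1/((-115 + 3)/(-59 - 267) - 28048) = 1/(-112/(-326) - 28048) = 1/(-1/326*(-112) - 28048) = 1/(56/163 - 28048) = 1/(-4571768/163) = -163/4571768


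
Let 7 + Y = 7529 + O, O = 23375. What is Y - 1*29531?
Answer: 1366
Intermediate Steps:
Y = 30897 (Y = -7 + (7529 + 23375) = -7 + 30904 = 30897)
Y - 1*29531 = 30897 - 1*29531 = 30897 - 29531 = 1366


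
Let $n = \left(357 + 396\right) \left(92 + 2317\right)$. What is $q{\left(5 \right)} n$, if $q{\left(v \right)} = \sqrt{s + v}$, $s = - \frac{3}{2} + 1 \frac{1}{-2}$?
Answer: $1813977 \sqrt{3} \approx 3.1419 \cdot 10^{6}$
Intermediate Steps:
$s = -2$ ($s = \left(-3\right) \frac{1}{2} + 1 \left(- \frac{1}{2}\right) = - \frac{3}{2} - \frac{1}{2} = -2$)
$n = 1813977$ ($n = 753 \cdot 2409 = 1813977$)
$q{\left(v \right)} = \sqrt{-2 + v}$
$q{\left(5 \right)} n = \sqrt{-2 + 5} \cdot 1813977 = \sqrt{3} \cdot 1813977 = 1813977 \sqrt{3}$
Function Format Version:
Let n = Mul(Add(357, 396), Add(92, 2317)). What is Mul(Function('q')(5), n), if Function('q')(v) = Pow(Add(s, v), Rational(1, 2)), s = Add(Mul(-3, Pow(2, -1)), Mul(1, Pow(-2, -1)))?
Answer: Mul(1813977, Pow(3, Rational(1, 2))) ≈ 3.1419e+6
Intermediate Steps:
s = -2 (s = Add(Mul(-3, Rational(1, 2)), Mul(1, Rational(-1, 2))) = Add(Rational(-3, 2), Rational(-1, 2)) = -2)
n = 1813977 (n = Mul(753, 2409) = 1813977)
Function('q')(v) = Pow(Add(-2, v), Rational(1, 2))
Mul(Function('q')(5), n) = Mul(Pow(Add(-2, 5), Rational(1, 2)), 1813977) = Mul(Pow(3, Rational(1, 2)), 1813977) = Mul(1813977, Pow(3, Rational(1, 2)))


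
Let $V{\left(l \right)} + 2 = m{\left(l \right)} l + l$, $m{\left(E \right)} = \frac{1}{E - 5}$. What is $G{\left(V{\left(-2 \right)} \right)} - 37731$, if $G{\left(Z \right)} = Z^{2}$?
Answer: $- \frac{1848143}{49} \approx -37717.0$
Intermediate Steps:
$m{\left(E \right)} = \frac{1}{-5 + E}$
$V{\left(l \right)} = -2 + l + \frac{l}{-5 + l}$ ($V{\left(l \right)} = -2 + \left(\frac{l}{-5 + l} + l\right) = -2 + \left(l + \frac{l}{-5 + l}\right) = -2 + l + \frac{l}{-5 + l}$)
$G{\left(V{\left(-2 \right)} \right)} - 37731 = \left(\frac{-2 + \left(-5 - 2\right) \left(-2 - 2\right)}{-5 - 2}\right)^{2} - 37731 = \left(\frac{-2 - -28}{-7}\right)^{2} - 37731 = \left(- \frac{-2 + 28}{7}\right)^{2} - 37731 = \left(\left(- \frac{1}{7}\right) 26\right)^{2} - 37731 = \left(- \frac{26}{7}\right)^{2} - 37731 = \frac{676}{49} - 37731 = - \frac{1848143}{49}$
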